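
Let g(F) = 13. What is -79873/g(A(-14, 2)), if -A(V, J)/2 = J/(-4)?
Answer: -79873/13 ≈ -6144.1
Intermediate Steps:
A(V, J) = J/2 (A(V, J) = -2*J/(-4) = -2*J*(-1)/4 = -(-1)*J/2 = J/2)
-79873/g(A(-14, 2)) = -79873/13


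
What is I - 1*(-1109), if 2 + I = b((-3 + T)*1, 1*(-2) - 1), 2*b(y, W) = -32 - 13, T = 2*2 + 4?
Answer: 2169/2 ≈ 1084.5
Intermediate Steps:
T = 8 (T = 4 + 4 = 8)
b(y, W) = -45/2 (b(y, W) = (-32 - 13)/2 = (½)*(-45) = -45/2)
I = -49/2 (I = -2 - 45/2 = -49/2 ≈ -24.500)
I - 1*(-1109) = -49/2 - 1*(-1109) = -49/2 + 1109 = 2169/2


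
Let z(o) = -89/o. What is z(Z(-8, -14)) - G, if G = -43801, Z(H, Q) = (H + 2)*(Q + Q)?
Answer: 7358479/168 ≈ 43801.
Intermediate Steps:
Z(H, Q) = 2*Q*(2 + H) (Z(H, Q) = (2 + H)*(2*Q) = 2*Q*(2 + H))
z(Z(-8, -14)) - G = -89*(-1/(28*(2 - 8))) - 1*(-43801) = -89/(2*(-14)*(-6)) + 43801 = -89/168 + 43801 = 7358479/168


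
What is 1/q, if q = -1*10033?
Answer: -1/10033 ≈ -9.9671e-5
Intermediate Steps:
q = -10033
1/q = 1/(-10033) = -1/10033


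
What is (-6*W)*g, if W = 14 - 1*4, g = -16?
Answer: 960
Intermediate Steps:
W = 10 (W = 14 - 4 = 10)
(-6*W)*g = -6*10*(-16) = -60*(-16) = 960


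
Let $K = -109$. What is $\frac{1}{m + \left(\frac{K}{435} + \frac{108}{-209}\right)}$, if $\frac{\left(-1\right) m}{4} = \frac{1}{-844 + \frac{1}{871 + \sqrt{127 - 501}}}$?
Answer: $- \frac{3407937194419195990695}{2598830815904589868673} + \frac{33062148900 i \sqrt{374}}{2598830815904589868673} \approx -1.3113 + 2.4603 \cdot 10^{-10} i$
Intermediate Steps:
$m = - \frac{4}{-844 + \frac{1}{871 + i \sqrt{374}}}$ ($m = - \frac{4}{-844 + \frac{1}{871 + \sqrt{127 - 501}}} = - \frac{4}{-844 + \frac{1}{871 + \sqrt{-374}}} = - \frac{4}{-844 + \frac{1}{871 + i \sqrt{374}}} \approx 0.0047393 - 1.4307 \cdot 10^{-10} i$)
$\frac{1}{m + \left(\frac{K}{435} + \frac{108}{-209}\right)} = \frac{1}{\left(\frac{2562431156}{540672238793} - \frac{4 i \sqrt{374}}{540672238793}\right) + \left(- \frac{109}{435} + \frac{108}{-209}\right)} = \frac{1}{\left(\frac{2562431156}{540672238793} - \frac{4 i \sqrt{374}}{540672238793}\right) + \left(\left(-109\right) \frac{1}{435} + 108 \left(- \frac{1}{209}\right)\right)} = \frac{1}{\left(\frac{2562431156}{540672238793} - \frac{4 i \sqrt{374}}{540672238793}\right) - \frac{69761}{90915}} = \frac{1}{- \frac{37484872621890733}{49155216589865595} - \frac{4 i \sqrt{374}}{540672238793}}$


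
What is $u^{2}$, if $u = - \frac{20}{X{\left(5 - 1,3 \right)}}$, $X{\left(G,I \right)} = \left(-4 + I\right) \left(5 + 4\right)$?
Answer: $\frac{400}{81} \approx 4.9383$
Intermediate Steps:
$X{\left(G,I \right)} = -36 + 9 I$ ($X{\left(G,I \right)} = \left(-4 + I\right) 9 = -36 + 9 I$)
$u = \frac{20}{9}$ ($u = - \frac{20}{-36 + 9 \cdot 3} = - \frac{20}{-36 + 27} = - \frac{20}{-9} = \left(-20\right) \left(- \frac{1}{9}\right) = \frac{20}{9} \approx 2.2222$)
$u^{2} = \left(\frac{20}{9}\right)^{2} = \frac{400}{81}$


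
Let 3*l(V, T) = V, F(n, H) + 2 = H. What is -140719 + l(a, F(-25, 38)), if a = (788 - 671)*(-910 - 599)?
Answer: -199570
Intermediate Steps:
F(n, H) = -2 + H
a = -176553 (a = 117*(-1509) = -176553)
l(V, T) = V/3
-140719 + l(a, F(-25, 38)) = -140719 + (1/3)*(-176553) = -140719 - 58851 = -199570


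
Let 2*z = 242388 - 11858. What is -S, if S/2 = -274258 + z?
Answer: 317986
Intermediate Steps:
z = 115265 (z = (242388 - 11858)/2 = (½)*230530 = 115265)
S = -317986 (S = 2*(-274258 + 115265) = 2*(-158993) = -317986)
-S = -1*(-317986) = 317986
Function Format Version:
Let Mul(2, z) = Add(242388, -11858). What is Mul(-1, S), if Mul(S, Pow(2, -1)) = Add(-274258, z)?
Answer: 317986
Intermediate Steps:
z = 115265 (z = Mul(Rational(1, 2), Add(242388, -11858)) = Mul(Rational(1, 2), 230530) = 115265)
S = -317986 (S = Mul(2, Add(-274258, 115265)) = Mul(2, -158993) = -317986)
Mul(-1, S) = Mul(-1, -317986) = 317986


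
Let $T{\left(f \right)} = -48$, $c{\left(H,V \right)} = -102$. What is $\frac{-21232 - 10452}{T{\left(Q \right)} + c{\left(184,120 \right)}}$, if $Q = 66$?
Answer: $\frac{15842}{75} \approx 211.23$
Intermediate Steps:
$\frac{-21232 - 10452}{T{\left(Q \right)} + c{\left(184,120 \right)}} = \frac{-21232 - 10452}{-48 - 102} = - \frac{31684}{-150} = \left(-31684\right) \left(- \frac{1}{150}\right) = \frac{15842}{75}$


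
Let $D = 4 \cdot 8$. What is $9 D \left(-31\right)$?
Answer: $-8928$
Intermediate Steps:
$D = 32$
$9 D \left(-31\right) = 9 \cdot 32 \left(-31\right) = 288 \left(-31\right) = -8928$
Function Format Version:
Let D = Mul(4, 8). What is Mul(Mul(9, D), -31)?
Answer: -8928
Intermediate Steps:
D = 32
Mul(Mul(9, D), -31) = Mul(Mul(9, 32), -31) = Mul(288, -31) = -8928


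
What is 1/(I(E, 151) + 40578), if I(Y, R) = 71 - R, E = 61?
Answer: 1/40498 ≈ 2.4693e-5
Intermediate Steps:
1/(I(E, 151) + 40578) = 1/((71 - 1*151) + 40578) = 1/((71 - 151) + 40578) = 1/(-80 + 40578) = 1/40498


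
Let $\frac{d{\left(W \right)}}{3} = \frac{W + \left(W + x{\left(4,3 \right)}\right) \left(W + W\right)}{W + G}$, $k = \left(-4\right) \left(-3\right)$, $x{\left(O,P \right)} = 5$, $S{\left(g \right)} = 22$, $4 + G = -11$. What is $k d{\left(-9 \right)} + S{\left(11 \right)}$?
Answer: $- \frac{145}{2} \approx -72.5$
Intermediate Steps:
$G = -15$ ($G = -4 - 11 = -15$)
$k = 12$
$d{\left(W \right)} = \frac{3 \left(W + 2 W \left(5 + W\right)\right)}{-15 + W}$ ($d{\left(W \right)} = 3 \frac{W + \left(W + 5\right) \left(W + W\right)}{W - 15} = 3 \frac{W + \left(5 + W\right) 2 W}{-15 + W} = 3 \frac{W + 2 W \left(5 + W\right)}{-15 + W} = \frac{3 \left(W + 2 W \left(5 + W\right)\right)}{-15 + W}$)
$k d{\left(-9 \right)} + S{\left(11 \right)} = 12 \cdot 3 \left(-9\right) \frac{1}{-15 - 9} \left(11 + 2 \left(-9\right)\right) + 22 = 12 \cdot 3 \left(-9\right) \frac{1}{-24} \left(11 - 18\right) + 22 = 12 \cdot 3 \left(-9\right) \left(- \frac{1}{24}\right) \left(-7\right) + 22 = 12 \left(- \frac{63}{8}\right) + 22 = - \frac{189}{2} + 22 = - \frac{145}{2}$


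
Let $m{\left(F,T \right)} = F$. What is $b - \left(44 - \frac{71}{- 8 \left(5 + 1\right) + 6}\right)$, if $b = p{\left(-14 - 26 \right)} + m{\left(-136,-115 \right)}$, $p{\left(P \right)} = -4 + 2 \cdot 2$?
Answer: $- \frac{7631}{42} \approx -181.69$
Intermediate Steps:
$p{\left(P \right)} = 0$ ($p{\left(P \right)} = -4 + 4 = 0$)
$b = -136$ ($b = 0 - 136 = -136$)
$b - \left(44 - \frac{71}{- 8 \left(5 + 1\right) + 6}\right) = -136 - \left(44 - \frac{71}{- 8 \left(5 + 1\right) + 6}\right) = -136 - \left(44 - \frac{71}{\left(-8\right) 6 + 6}\right) = -136 - \left(44 - \frac{71}{-48 + 6}\right) = -136 - \left(44 - \frac{71}{-42}\right) = -136 - \left(44 - - \frac{71}{42}\right) = -136 - \left(44 + \frac{71}{42}\right) = -136 - \frac{1919}{42} = - \frac{7631}{42}$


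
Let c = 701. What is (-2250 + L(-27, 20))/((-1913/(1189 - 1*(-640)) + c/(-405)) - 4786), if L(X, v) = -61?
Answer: 1711861695/3547262464 ≈ 0.48259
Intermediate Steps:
(-2250 + L(-27, 20))/((-1913/(1189 - 1*(-640)) + c/(-405)) - 4786) = (-2250 - 61)/((-1913/(1189 - 1*(-640)) + 701/(-405)) - 4786) = -2311/((-1913/(1189 + 640) + 701*(-1/405)) - 4786) = -2311/((-1913/1829 - 701/405) - 4786) = -2311/(-2056894/740745 - 4786) = -2311/(-3547262464/740745) = -2311*(-740745/3547262464) = 1711861695/3547262464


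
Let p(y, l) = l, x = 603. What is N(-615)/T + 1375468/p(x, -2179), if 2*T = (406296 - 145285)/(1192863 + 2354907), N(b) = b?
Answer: -9867638999048/568742969 ≈ -17350.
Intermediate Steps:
T = 261011/7095540 (T = ((406296 - 145285)/(1192863 + 2354907))/2 = (261011/3547770)/2 = (261011*(1/3547770))/2 = (½)*(261011/3547770) = 261011/7095540 ≈ 0.036785)
N(-615)/T + 1375468/p(x, -2179) = -615/261011/7095540 + 1375468/(-2179) = -615*7095540/261011 + 1375468*(-1/2179) = -4363757100/261011 - 1375468/2179 = -9867638999048/568742969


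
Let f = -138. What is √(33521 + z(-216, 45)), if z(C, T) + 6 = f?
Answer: √33377 ≈ 182.69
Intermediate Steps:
z(C, T) = -144 (z(C, T) = -6 - 138 = -144)
√(33521 + z(-216, 45)) = √(33521 - 144) = √33377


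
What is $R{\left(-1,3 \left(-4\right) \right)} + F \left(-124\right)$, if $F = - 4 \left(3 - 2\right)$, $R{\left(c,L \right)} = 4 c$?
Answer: $492$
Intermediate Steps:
$F = -4$ ($F = \left(-4\right) 1 = -4$)
$R{\left(-1,3 \left(-4\right) \right)} + F \left(-124\right) = 4 \left(-1\right) - -496 = -4 + 496 = 492$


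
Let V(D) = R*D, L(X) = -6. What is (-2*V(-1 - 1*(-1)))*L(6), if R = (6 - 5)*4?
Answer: 0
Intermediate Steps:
R = 4 (R = 1*4 = 4)
V(D) = 4*D
(-2*V(-1 - 1*(-1)))*L(6) = -8*(-1 - 1*(-1))*(-6) = -8*(-1 + 1)*(-6) = -8*0*(-6) = -2*0*(-6) = 0*(-6) = 0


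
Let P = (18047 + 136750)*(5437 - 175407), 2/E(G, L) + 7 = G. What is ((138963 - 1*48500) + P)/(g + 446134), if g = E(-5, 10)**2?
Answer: -947187202572/16060825 ≈ -58975.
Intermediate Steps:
E(G, L) = 2/(-7 + G)
g = 1/36 (g = (2/(-7 - 5))**2 = (2/(-12))**2 = (2*(-1/12))**2 = (-1/6)**2 = 1/36 ≈ 0.027778)
P = -26310846090 (P = 154797*(-169970) = -26310846090)
((138963 - 1*48500) + P)/(g + 446134) = ((138963 - 1*48500) - 26310846090)/(1/36 + 446134) = ((138963 - 48500) - 26310846090)/(16060825/36) = (90463 - 26310846090)*(36/16060825) = -26310755627*36/16060825 = -947187202572/16060825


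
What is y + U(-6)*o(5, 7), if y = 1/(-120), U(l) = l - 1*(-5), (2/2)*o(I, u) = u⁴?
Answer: -288121/120 ≈ -2401.0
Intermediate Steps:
o(I, u) = u⁴
U(l) = 5 + l (U(l) = l + 5 = 5 + l)
y = -1/120 ≈ -0.0083333
y + U(-6)*o(5, 7) = -1/120 + (5 - 6)*7⁴ = -1/120 - 1*2401 = -1/120 - 2401 = -288121/120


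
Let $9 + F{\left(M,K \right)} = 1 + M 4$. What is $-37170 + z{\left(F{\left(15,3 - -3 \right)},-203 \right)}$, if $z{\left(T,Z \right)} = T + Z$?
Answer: $-37321$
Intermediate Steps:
$F{\left(M,K \right)} = -8 + 4 M$ ($F{\left(M,K \right)} = -9 + \left(1 + M 4\right) = -9 + \left(1 + 4 M\right) = -8 + 4 M$)
$-37170 + z{\left(F{\left(15,3 - -3 \right)},-203 \right)} = -37170 + \left(\left(-8 + 4 \cdot 15\right) - 203\right) = -37170 + \left(\left(-8 + 60\right) - 203\right) = -37170 + \left(52 - 203\right) = -37170 - 151 = -37321$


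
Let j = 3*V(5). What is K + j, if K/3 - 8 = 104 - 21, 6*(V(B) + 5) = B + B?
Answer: 263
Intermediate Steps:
V(B) = -5 + B/3 (V(B) = -5 + (B + B)/6 = -5 + (2*B)/6 = -5 + B/3)
K = 273 (K = 24 + 3*(104 - 21) = 24 + 3*83 = 24 + 249 = 273)
j = -10 (j = 3*(-5 + (⅓)*5) = 3*(-5 + 5/3) = 3*(-10/3) = -10)
K + j = 273 - 10 = 263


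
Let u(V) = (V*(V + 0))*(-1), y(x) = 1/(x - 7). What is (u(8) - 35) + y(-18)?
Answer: -2476/25 ≈ -99.040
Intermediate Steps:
y(x) = 1/(-7 + x)
u(V) = -V² (u(V) = (V*V)*(-1) = V²*(-1) = -V²)
(u(8) - 35) + y(-18) = (-1*8² - 35) + 1/(-7 - 18) = (-1*64 - 35) + 1/(-25) = (-64 - 35) - 1/25 = -99 - 1/25 = -2476/25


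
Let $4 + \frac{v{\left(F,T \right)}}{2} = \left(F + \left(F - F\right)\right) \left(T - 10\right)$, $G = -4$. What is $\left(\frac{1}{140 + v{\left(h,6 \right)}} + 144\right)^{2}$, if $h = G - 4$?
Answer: $\frac{796650625}{38416} \approx 20737.0$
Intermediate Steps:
$h = -8$ ($h = -4 - 4 = -8$)
$v{\left(F,T \right)} = -8 + 2 F \left(-10 + T\right)$ ($v{\left(F,T \right)} = -8 + 2 \left(F + \left(F - F\right)\right) \left(T - 10\right) = -8 + 2 \left(F + 0\right) \left(-10 + T\right) = -8 + 2 F \left(-10 + T\right)$)
$\left(\frac{1}{140 + v{\left(h,6 \right)}} + 144\right)^{2} = \left(\frac{1}{140 - \left(-152 + 96\right)} + 144\right)^{2} = \left(\frac{1}{140 - -56} + 144\right)^{2} = \left(\frac{1}{140 + 56} + 144\right)^{2} = \left(\frac{1}{196} + 144\right)^{2} = \left(\frac{28225}{196}\right)^{2} = \frac{796650625}{38416}$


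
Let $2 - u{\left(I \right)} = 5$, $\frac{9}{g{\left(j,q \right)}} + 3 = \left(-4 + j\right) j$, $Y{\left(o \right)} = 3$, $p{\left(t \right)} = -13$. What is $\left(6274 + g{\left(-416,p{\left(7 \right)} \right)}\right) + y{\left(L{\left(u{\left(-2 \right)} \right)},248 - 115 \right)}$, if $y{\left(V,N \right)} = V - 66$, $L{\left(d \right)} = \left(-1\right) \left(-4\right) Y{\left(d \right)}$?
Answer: $\frac{120748861}{19413} \approx 6220.0$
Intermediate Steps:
$g{\left(j,q \right)} = \frac{9}{-3 + j \left(-4 + j\right)}$ ($g{\left(j,q \right)} = \frac{9}{-3 + \left(-4 + j\right) j} = \frac{9}{-3 + j \left(-4 + j\right)}$)
$u{\left(I \right)} = -3$ ($u{\left(I \right)} = 2 - 5 = -3$)
$L{\left(d \right)} = 12$ ($L{\left(d \right)} = \left(-1\right) \left(-4\right) 3 = 4 \cdot 3 = 12$)
$y{\left(V,N \right)} = -66 + V$
$\left(6274 + g{\left(-416,p{\left(7 \right)} \right)}\right) + y{\left(L{\left(u{\left(-2 \right)} \right)},248 - 115 \right)} = \left(6274 + \frac{9}{-3 + \left(-416\right)^{2} - -1664}\right) + \left(-66 + 12\right) = \left(6274 + \frac{9}{-3 + 173056 + 1664}\right) - 54 = \left(6274 + \frac{9}{174717}\right) - 54 = \left(6274 + 9 \cdot \frac{1}{174717}\right) - 54 = \left(6274 + \frac{1}{19413}\right) - 54 = \frac{121797163}{19413} - 54 = \frac{120748861}{19413}$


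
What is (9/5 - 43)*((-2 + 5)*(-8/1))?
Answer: 4944/5 ≈ 988.80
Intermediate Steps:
(9/5 - 43)*((-2 + 5)*(-8/1)) = (9*(⅕) - 43)*(3*(-8)) = (9/5 - 43)*(3*(-4*2)) = -618*(-8)/5 = -206/5*(-24) = 4944/5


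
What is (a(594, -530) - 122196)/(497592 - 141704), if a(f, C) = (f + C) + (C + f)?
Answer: -30517/88972 ≈ -0.34300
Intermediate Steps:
a(f, C) = 2*C + 2*f (a(f, C) = (C + f) + (C + f) = 2*C + 2*f)
(a(594, -530) - 122196)/(497592 - 141704) = ((2*(-530) + 2*594) - 122196)/(497592 - 141704) = ((-1060 + 1188) - 122196)/355888 = (128 - 122196)*(1/355888) = -122068*1/355888 = -30517/88972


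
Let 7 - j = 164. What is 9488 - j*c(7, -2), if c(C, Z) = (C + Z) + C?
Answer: 11372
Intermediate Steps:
j = -157 (j = 7 - 1*164 = 7 - 164 = -157)
c(C, Z) = Z + 2*C
9488 - j*c(7, -2) = 9488 - (-157)*(-2 + 2*7) = 9488 - (-157)*(-2 + 14) = 9488 - (-157)*12 = 9488 - 1*(-1884) = 9488 + 1884 = 11372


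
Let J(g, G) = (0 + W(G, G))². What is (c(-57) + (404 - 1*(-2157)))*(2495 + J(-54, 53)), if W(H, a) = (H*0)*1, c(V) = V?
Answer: 6247480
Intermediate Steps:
W(H, a) = 0 (W(H, a) = 0*1 = 0)
J(g, G) = 0 (J(g, G) = (0 + 0)² = 0² = 0)
(c(-57) + (404 - 1*(-2157)))*(2495 + J(-54, 53)) = (-57 + (404 - 1*(-2157)))*(2495 + 0) = (-57 + (404 + 2157))*2495 = (-57 + 2561)*2495 = 2504*2495 = 6247480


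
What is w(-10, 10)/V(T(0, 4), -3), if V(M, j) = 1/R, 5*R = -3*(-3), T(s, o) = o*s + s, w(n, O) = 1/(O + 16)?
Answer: 9/130 ≈ 0.069231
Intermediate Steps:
w(n, O) = 1/(16 + O)
T(s, o) = s + o*s
R = 9/5 (R = (-3*(-3))/5 = (1/5)*9 = 9/5 ≈ 1.8000)
V(M, j) = 5/9 (V(M, j) = 1/(9/5) = 5/9)
w(-10, 10)/V(T(0, 4), -3) = 1/((16 + 10)*(5/9)) = (9/5)/26 = (1/26)*(9/5) = 9/130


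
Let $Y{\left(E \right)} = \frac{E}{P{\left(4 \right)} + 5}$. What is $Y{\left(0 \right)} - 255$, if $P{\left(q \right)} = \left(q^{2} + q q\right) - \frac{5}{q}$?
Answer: $-255$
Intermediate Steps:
$P{\left(q \right)} = - \frac{5}{q} + 2 q^{2}$ ($P{\left(q \right)} = \left(q^{2} + q^{2}\right) - \frac{5}{q} = 2 q^{2} - \frac{5}{q} = - \frac{5}{q} + 2 q^{2}$)
$Y{\left(E \right)} = \frac{4 E}{143}$ ($Y{\left(E \right)} = \frac{E}{\frac{-5 + 2 \cdot 4^{3}}{4} + 5} = \frac{E}{\frac{-5 + 2 \cdot 64}{4} + 5} = \frac{E}{\frac{-5 + 128}{4} + 5} = \frac{E}{\frac{1}{4} \cdot 123 + 5} = \frac{E}{\frac{123}{4} + 5} = \frac{E}{\frac{143}{4}} = \frac{4 E}{143}$)
$Y{\left(0 \right)} - 255 = \frac{4}{143} \cdot 0 - 255 = 0 - 255 = -255$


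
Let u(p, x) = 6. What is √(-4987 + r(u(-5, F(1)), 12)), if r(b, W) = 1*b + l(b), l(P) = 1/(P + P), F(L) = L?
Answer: I*√179313/6 ≈ 70.576*I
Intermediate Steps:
l(P) = 1/(2*P)
r(b, W) = b + 1/(2*b) (r(b, W) = 1*b + 1/(2*b) = b + 1/(2*b))
√(-4987 + r(u(-5, F(1)), 12)) = √(-4987 + (6 + (½)/6)) = √(-4987 + (6 + (½)*(⅙))) = √(-4987 + (6 + 1/12)) = √(-4987 + 73/12) = √(-59771/12) = I*√179313/6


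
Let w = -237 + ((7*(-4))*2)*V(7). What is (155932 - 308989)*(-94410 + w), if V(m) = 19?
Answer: 14649238527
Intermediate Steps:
w = -1301 (w = -237 + ((7*(-4))*2)*19 = -237 - 28*2*19 = -237 - 56*19 = -237 - 1064 = -1301)
(155932 - 308989)*(-94410 + w) = (155932 - 308989)*(-94410 - 1301) = -153057*(-95711) = 14649238527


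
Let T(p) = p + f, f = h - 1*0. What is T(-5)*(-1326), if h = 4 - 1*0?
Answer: 1326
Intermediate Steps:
h = 4 (h = 4 + 0 = 4)
f = 4 (f = 4 - 1*0 = 4 + 0 = 4)
T(p) = 4 + p (T(p) = p + 4 = 4 + p)
T(-5)*(-1326) = (4 - 5)*(-1326) = -1*(-1326) = 1326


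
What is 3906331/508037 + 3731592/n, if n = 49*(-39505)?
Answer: 5665873896691/983430082565 ≈ 5.7613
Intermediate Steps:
n = -1935745
3906331/508037 + 3731592/n = 3906331/508037 + 3731592/(-1935745) = 3906331*(1/508037) + 3731592*(-1/1935745) = 3906331/508037 - 3731592/1935745 = 5665873896691/983430082565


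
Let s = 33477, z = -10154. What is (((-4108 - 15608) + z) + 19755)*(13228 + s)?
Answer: -472421075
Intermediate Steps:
(((-4108 - 15608) + z) + 19755)*(13228 + s) = (((-4108 - 15608) - 10154) + 19755)*(13228 + 33477) = ((-19716 - 10154) + 19755)*46705 = (-29870 + 19755)*46705 = -10115*46705 = -472421075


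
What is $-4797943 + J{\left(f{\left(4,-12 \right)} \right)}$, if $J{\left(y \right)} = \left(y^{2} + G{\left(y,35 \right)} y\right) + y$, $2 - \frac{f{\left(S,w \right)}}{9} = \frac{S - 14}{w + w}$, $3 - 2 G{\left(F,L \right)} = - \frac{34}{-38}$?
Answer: $- \frac{76763371}{16} \approx -4.7977 \cdot 10^{6}$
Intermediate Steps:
$G{\left(F,L \right)} = \frac{20}{19}$ ($G{\left(F,L \right)} = \frac{3}{2} - \frac{\left(-34\right) \frac{1}{-38}}{2} = \frac{3}{2} - \frac{\left(-34\right) \left(- \frac{1}{38}\right)}{2} = \frac{3}{2} - \frac{17}{38} = \frac{20}{19}$)
$f{\left(S,w \right)} = 18 - \frac{9 \left(-14 + S\right)}{2 w}$ ($f{\left(S,w \right)} = 18 - 9 \frac{S - 14}{w + w} = 18 - 9 \frac{-14 + S}{2 w} = 18 - \frac{9 \left(-14 + S\right)}{2 w}$)
$J{\left(y \right)} = y^{2} + \frac{39 y}{19}$ ($J{\left(y \right)} = \left(y^{2} + \frac{20 y}{19}\right) + y = y^{2} + \frac{39 y}{19}$)
$-4797943 + J{\left(f{\left(4,-12 \right)} \right)} = -4797943 + \frac{\frac{9 \left(14 - 4 + 4 \left(-12\right)\right)}{2 \left(-12\right)} \left(39 + 19 \frac{9 \left(14 - 4 + 4 \left(-12\right)\right)}{2 \left(-12\right)}\right)}{19} = -4797943 + \frac{\frac{9}{2} \left(- \frac{1}{12}\right) \left(14 - 4 - 48\right) \left(39 + 19 \cdot \frac{9}{2} \left(- \frac{1}{12}\right) \left(14 - 4 - 48\right)\right)}{19} = -4797943 + \frac{\frac{9}{2} \left(- \frac{1}{12}\right) \left(-38\right) \left(39 + 19 \cdot \frac{9}{2} \left(- \frac{1}{12}\right) \left(-38\right)\right)}{19} = -4797943 + \frac{1}{19} \cdot \frac{57}{4} \left(39 + 19 \cdot \frac{57}{4}\right) = -4797943 + \frac{1}{19} \cdot \frac{57}{4} \left(39 + \frac{1083}{4}\right) = -4797943 + \frac{1}{19} \cdot \frac{57}{4} \cdot \frac{1239}{4} = -4797943 + \frac{3717}{16} = - \frac{76763371}{16}$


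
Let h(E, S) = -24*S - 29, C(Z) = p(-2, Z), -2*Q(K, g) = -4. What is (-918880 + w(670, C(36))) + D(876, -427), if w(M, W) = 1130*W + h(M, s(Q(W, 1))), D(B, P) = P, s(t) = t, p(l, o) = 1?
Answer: -918254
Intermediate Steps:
Q(K, g) = 2 (Q(K, g) = -½*(-4) = 2)
C(Z) = 1
h(E, S) = -29 - 24*S
w(M, W) = -77 + 1130*W (w(M, W) = 1130*W + (-29 - 24*2) = 1130*W + (-29 - 48) = 1130*W - 77 = -77 + 1130*W)
(-918880 + w(670, C(36))) + D(876, -427) = (-918880 + (-77 + 1130*1)) - 427 = (-918880 + (-77 + 1130)) - 427 = (-918880 + 1053) - 427 = -917827 - 427 = -918254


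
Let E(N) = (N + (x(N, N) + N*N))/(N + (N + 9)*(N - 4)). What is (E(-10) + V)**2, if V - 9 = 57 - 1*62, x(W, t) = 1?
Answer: 11449/16 ≈ 715.56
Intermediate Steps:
E(N) = (1 + N + N**2)/(N + (-4 + N)*(9 + N)) (E(N) = (N + (1 + N*N))/(N + (N + 9)*(N - 4)) = (N + (1 + N**2))/(N + (9 + N)*(-4 + N)) = (1 + N + N**2)/(N + (-4 + N)*(9 + N)))
V = 4 (V = 9 + (57 - 1*62) = 9 + (57 - 62) = 9 - 5 = 4)
(E(-10) + V)**2 = ((1 - 10 + (-10)**2)/(-36 + (-10)**2 + 6*(-10)) + 4)**2 = ((1 - 10 + 100)/(-36 + 100 - 60) + 4)**2 = (91/4 + 4)**2 = (107/4)**2 = 11449/16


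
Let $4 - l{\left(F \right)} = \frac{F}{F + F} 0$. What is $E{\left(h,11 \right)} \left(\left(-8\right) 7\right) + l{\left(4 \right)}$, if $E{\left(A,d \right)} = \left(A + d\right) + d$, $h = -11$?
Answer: $-612$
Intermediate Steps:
$E{\left(A,d \right)} = A + 2 d$
$l{\left(F \right)} = 4$ ($l{\left(F \right)} = 4 - \frac{F}{F + F} 0 = 4 - \frac{F}{2 F} 0 = 4 - F \frac{1}{2 F} 0 = 4 - \frac{1}{2} \cdot 0 = 4 - 0 = 4 + 0 = 4$)
$E{\left(h,11 \right)} \left(\left(-8\right) 7\right) + l{\left(4 \right)} = \left(-11 + 2 \cdot 11\right) \left(\left(-8\right) 7\right) + 4 = \left(-11 + 22\right) \left(-56\right) + 4 = 11 \left(-56\right) + 4 = -616 + 4 = -612$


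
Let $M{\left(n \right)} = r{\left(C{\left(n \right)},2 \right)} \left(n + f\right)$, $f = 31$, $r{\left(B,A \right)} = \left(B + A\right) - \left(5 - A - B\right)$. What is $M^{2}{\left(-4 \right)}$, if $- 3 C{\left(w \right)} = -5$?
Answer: $3969$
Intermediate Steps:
$C{\left(w \right)} = \frac{5}{3}$ ($C{\left(w \right)} = \left(- \frac{1}{3}\right) \left(-5\right) = \frac{5}{3}$)
$r{\left(B,A \right)} = -5 + 2 A + 2 B$ ($r{\left(B,A \right)} = \left(A + B\right) - \left(5 - A - B\right) = \left(A + B\right) + \left(-5 + A + B\right) = -5 + 2 A + 2 B$)
$M{\left(n \right)} = \frac{217}{3} + \frac{7 n}{3}$ ($M{\left(n \right)} = \left(-5 + 2 \cdot 2 + 2 \cdot \frac{5}{3}\right) \left(n + 31\right) = \left(-5 + 4 + \frac{10}{3}\right) \left(31 + n\right) = \frac{7 \left(31 + n\right)}{3} = \frac{217}{3} + \frac{7 n}{3}$)
$M^{2}{\left(-4 \right)} = \left(\frac{217}{3} + \frac{7}{3} \left(-4\right)\right)^{2} = \left(\frac{217}{3} - \frac{28}{3}\right)^{2} = 63^{2} = 3969$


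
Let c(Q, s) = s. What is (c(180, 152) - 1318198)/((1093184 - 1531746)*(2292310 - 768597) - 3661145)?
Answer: 1318046/668246281851 ≈ 1.9724e-6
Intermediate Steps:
(c(180, 152) - 1318198)/((1093184 - 1531746)*(2292310 - 768597) - 3661145) = (152 - 1318198)/((1093184 - 1531746)*(2292310 - 768597) - 3661145) = -1318046/(-438562*1523713 - 3661145) = -1318046/(-668242620706 - 3661145) = -1318046/(-668246281851) = -1318046*(-1/668246281851) = 1318046/668246281851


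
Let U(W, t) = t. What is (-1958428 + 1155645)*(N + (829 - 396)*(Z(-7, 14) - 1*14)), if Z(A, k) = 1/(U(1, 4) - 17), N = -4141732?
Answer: 43287468244165/13 ≈ 3.3298e+12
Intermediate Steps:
Z(A, k) = -1/13 (Z(A, k) = 1/(4 - 17) = 1/(-13) = -1/13)
(-1958428 + 1155645)*(N + (829 - 396)*(Z(-7, 14) - 1*14)) = (-1958428 + 1155645)*(-4141732 + (829 - 396)*(-1/13 - 1*14)) = -802783*(-4141732 + 433*(-1/13 - 14)) = -802783*(-4141732 + 433*(-183/13)) = -802783*(-4141732 - 79239/13) = -802783*(-53921755/13) = 43287468244165/13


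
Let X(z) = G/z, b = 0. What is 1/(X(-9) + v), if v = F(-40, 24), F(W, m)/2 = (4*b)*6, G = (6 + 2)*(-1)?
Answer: 9/8 ≈ 1.1250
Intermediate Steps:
G = -8 (G = 8*(-1) = -8)
X(z) = -8/z
F(W, m) = 0 (F(W, m) = 2*((4*0)*6) = 2*(0*6) = 2*0 = 0)
v = 0
1/(X(-9) + v) = 1/(-8/(-9) + 0) = 1/(-8*(-1/9) + 0) = 1/(8/9 + 0) = 1/(8/9) = 9/8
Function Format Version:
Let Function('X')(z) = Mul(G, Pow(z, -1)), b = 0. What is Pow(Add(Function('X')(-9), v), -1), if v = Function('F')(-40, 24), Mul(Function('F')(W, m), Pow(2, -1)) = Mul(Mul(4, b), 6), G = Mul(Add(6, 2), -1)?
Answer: Rational(9, 8) ≈ 1.1250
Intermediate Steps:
G = -8 (G = Mul(8, -1) = -8)
Function('X')(z) = Mul(-8, Pow(z, -1))
Function('F')(W, m) = 0 (Function('F')(W, m) = Mul(2, Mul(Mul(4, 0), 6)) = Mul(2, Mul(0, 6)) = Mul(2, 0) = 0)
v = 0
Pow(Add(Function('X')(-9), v), -1) = Pow(Add(Mul(-8, Pow(-9, -1)), 0), -1) = Pow(Add(Mul(-8, Rational(-1, 9)), 0), -1) = Pow(Add(Rational(8, 9), 0), -1) = Pow(Rational(8, 9), -1) = Rational(9, 8)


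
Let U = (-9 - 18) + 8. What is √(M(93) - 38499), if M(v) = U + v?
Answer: 5*I*√1537 ≈ 196.02*I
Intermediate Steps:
U = -19 (U = -27 + 8 = -19)
M(v) = -19 + v
√(M(93) - 38499) = √((-19 + 93) - 38499) = √(74 - 38499) = √(-38425) = 5*I*√1537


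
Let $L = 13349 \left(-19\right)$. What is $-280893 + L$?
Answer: $-534524$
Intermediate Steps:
$L = -253631$
$-280893 + L = -280893 - 253631 = -534524$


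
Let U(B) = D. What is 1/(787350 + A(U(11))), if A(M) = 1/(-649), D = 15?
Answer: 649/510990149 ≈ 1.2701e-6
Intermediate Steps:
U(B) = 15
A(M) = -1/649
1/(787350 + A(U(11))) = 1/(787350 - 1/649) = 1/(510990149/649) = 649/510990149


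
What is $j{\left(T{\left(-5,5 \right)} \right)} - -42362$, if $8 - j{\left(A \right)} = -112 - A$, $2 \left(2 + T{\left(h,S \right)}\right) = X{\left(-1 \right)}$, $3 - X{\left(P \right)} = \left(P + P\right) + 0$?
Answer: $\frac{84965}{2} \approx 42483.0$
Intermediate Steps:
$X{\left(P \right)} = 3 - 2 P$ ($X{\left(P \right)} = 3 - \left(\left(P + P\right) + 0\right) = 3 - \left(2 P + 0\right) = 3 - 2 P$)
$T{\left(h,S \right)} = \frac{1}{2}$ ($T{\left(h,S \right)} = -2 + \frac{3 - -2}{2} = -2 + \frac{3 + 2}{2} = -2 + \frac{1}{2} \cdot 5 = -2 + \frac{5}{2} = \frac{1}{2}$)
$j{\left(A \right)} = 120 + A$ ($j{\left(A \right)} = 8 - \left(-112 - A\right) = 8 + \left(112 + A\right) = 120 + A$)
$j{\left(T{\left(-5,5 \right)} \right)} - -42362 = \left(120 + \frac{1}{2}\right) - -42362 = \frac{241}{2} + 42362 = \frac{84965}{2}$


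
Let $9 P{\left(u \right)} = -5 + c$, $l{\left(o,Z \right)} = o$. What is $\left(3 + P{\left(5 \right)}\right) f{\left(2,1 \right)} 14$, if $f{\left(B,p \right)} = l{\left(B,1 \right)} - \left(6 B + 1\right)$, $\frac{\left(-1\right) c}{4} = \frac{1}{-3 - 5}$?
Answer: $-385$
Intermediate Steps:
$c = \frac{1}{2}$ ($c = - \frac{4}{-3 - 5} = - \frac{4}{-8} = \left(-4\right) \left(- \frac{1}{8}\right) = \frac{1}{2} \approx 0.5$)
$f{\left(B,p \right)} = -1 - 5 B$ ($f{\left(B,p \right)} = B - \left(6 B + 1\right) = B - \left(1 + 6 B\right) = -1 - 5 B$)
$P{\left(u \right)} = - \frac{1}{2}$ ($P{\left(u \right)} = \frac{-5 + \frac{1}{2}}{9} = \frac{1}{9} \left(- \frac{9}{2}\right) = - \frac{1}{2}$)
$\left(3 + P{\left(5 \right)}\right) f{\left(2,1 \right)} 14 = \left(3 - \frac{1}{2}\right) \left(-1 - 10\right) 14 = \frac{5 \left(-1 - 10\right)}{2} \cdot 14 = \frac{5}{2} \left(-11\right) 14 = \left(- \frac{55}{2}\right) 14 = -385$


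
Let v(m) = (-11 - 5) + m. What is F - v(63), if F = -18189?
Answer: -18236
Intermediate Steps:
v(m) = -16 + m
F - v(63) = -18189 - (-16 + 63) = -18189 - 1*47 = -18189 - 47 = -18236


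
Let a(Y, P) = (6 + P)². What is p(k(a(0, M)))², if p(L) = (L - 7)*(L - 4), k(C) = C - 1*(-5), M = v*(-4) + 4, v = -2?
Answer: 10951622500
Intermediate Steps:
M = 12 (M = -2*(-4) + 4 = 8 + 4 = 12)
k(C) = 5 + C (k(C) = C + 5 = 5 + C)
p(L) = (-7 + L)*(-4 + L)
p(k(a(0, M)))² = (28 + (5 + (6 + 12)²)² - 11*(5 + (6 + 12)²))² = (28 + (5 + 18²)² - 11*(5 + 18²))² = (28 + (5 + 324)² - 11*(5 + 324))² = (28 + 329² - 11*329)² = (28 + 108241 - 3619)² = 104650² = 10951622500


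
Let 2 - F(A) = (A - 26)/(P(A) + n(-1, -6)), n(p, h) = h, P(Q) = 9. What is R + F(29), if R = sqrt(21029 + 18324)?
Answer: 1 + sqrt(39353) ≈ 199.38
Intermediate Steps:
R = sqrt(39353) ≈ 198.38
F(A) = 32/3 - A/3 (F(A) = 2 - (A - 26)/(9 - 6) = 2 - (-26 + A)/3 = 2 - (-26/3 + A/3) = 2 + (26/3 - A/3) = 32/3 - A/3)
R + F(29) = sqrt(39353) + (32/3 - 1/3*29) = sqrt(39353) + (32/3 - 29/3) = sqrt(39353) + 1 = 1 + sqrt(39353)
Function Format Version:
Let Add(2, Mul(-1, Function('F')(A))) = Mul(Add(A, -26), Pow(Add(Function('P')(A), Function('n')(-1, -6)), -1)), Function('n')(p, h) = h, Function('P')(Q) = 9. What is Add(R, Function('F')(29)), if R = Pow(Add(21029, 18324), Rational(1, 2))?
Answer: Add(1, Pow(39353, Rational(1, 2))) ≈ 199.38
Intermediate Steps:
R = Pow(39353, Rational(1, 2)) ≈ 198.38
Function('F')(A) = Add(Rational(32, 3), Mul(Rational(-1, 3), A)) (Function('F')(A) = Add(2, Mul(-1, Mul(Add(A, -26), Pow(Add(9, -6), -1)))) = Add(2, Mul(-1, Mul(Add(-26, A), Pow(3, -1)))) = Add(2, Mul(-1, Mul(Add(-26, A), Rational(1, 3)))) = Add(2, Mul(-1, Add(Rational(-26, 3), Mul(Rational(1, 3), A)))) = Add(2, Add(Rational(26, 3), Mul(Rational(-1, 3), A))) = Add(Rational(32, 3), Mul(Rational(-1, 3), A)))
Add(R, Function('F')(29)) = Add(Pow(39353, Rational(1, 2)), Add(Rational(32, 3), Mul(Rational(-1, 3), 29))) = Add(Pow(39353, Rational(1, 2)), Add(Rational(32, 3), Rational(-29, 3))) = Add(Pow(39353, Rational(1, 2)), 1) = Add(1, Pow(39353, Rational(1, 2)))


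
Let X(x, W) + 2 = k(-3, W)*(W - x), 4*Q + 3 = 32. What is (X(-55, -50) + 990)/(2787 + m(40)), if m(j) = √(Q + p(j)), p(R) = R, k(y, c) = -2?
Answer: 1211416/3452143 - 652*√21/3452143 ≈ 0.35005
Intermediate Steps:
Q = 29/4 (Q = -¾ + (¼)*32 = -¾ + 8 = 29/4 ≈ 7.2500)
m(j) = √(29/4 + j)
X(x, W) = -2 - 2*W + 2*x (X(x, W) = -2 - 2*(W - x) = -2 + (-2*W + 2*x) = -2 - 2*W + 2*x)
(X(-55, -50) + 990)/(2787 + m(40)) = ((-2 - 2*(-50) + 2*(-55)) + 990)/(2787 + √(29 + 4*40)/2) = ((-2 + 100 - 110) + 990)/(2787 + √(29 + 160)/2) = (-12 + 990)/(2787 + √189/2) = 978/(2787 + (3*√21)/2) = 978/(2787 + 3*√21/2)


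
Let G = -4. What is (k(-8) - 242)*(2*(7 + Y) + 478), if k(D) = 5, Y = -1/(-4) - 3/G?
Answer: -117078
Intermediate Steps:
Y = 1 (Y = -1/(-4) - 3/(-4) = -1*(-1/4) - 3*(-1/4) = 1/4 + 3/4 = 1)
(k(-8) - 242)*(2*(7 + Y) + 478) = (5 - 242)*(2*(7 + 1) + 478) = -237*(2*8 + 478) = -237*(16 + 478) = -237*494 = -117078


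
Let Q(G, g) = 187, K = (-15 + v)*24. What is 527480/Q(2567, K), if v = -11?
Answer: 527480/187 ≈ 2820.8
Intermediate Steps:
K = -624 (K = (-15 - 11)*24 = -26*24 = -624)
527480/Q(2567, K) = 527480/187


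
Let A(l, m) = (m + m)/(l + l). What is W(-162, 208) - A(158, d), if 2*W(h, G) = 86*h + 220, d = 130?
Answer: -541689/79 ≈ -6856.8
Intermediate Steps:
W(h, G) = 110 + 43*h (W(h, G) = (86*h + 220)/2 = (220 + 86*h)/2 = 110 + 43*h)
A(l, m) = m/l (A(l, m) = (2*m)/((2*l)) = (2*m)*(1/(2*l)) = m/l)
W(-162, 208) - A(158, d) = (110 + 43*(-162)) - 130/158 = (110 - 6966) - 130/158 = -6856 - 1*65/79 = -6856 - 65/79 = -541689/79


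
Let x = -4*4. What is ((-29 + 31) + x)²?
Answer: 196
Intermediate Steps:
x = -16
((-29 + 31) + x)² = ((-29 + 31) - 16)² = (2 - 16)² = (-14)² = 196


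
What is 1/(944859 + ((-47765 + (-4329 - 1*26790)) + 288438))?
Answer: 1/1154413 ≈ 8.6624e-7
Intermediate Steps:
1/(944859 + ((-47765 + (-4329 - 1*26790)) + 288438)) = 1/(944859 + ((-47765 + (-4329 - 26790)) + 288438)) = 1/(944859 + ((-47765 - 31119) + 288438)) = 1/(944859 + (-78884 + 288438)) = 1/(944859 + 209554) = 1/1154413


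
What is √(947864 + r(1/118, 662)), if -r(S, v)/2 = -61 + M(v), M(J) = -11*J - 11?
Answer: 2*√240643 ≈ 981.11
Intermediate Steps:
M(J) = -11 - 11*J
r(S, v) = 144 + 22*v (r(S, v) = -2*(-61 + (-11 - 11*v)) = -2*(-72 - 11*v) = 144 + 22*v)
√(947864 + r(1/118, 662)) = √(947864 + (144 + 22*662)) = √(947864 + (144 + 14564)) = √(947864 + 14708) = √962572 = 2*√240643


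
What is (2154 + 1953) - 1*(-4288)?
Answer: 8395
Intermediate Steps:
(2154 + 1953) - 1*(-4288) = 4107 + 4288 = 8395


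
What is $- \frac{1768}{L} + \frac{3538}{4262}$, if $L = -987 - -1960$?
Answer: $- \frac{2046371}{2073463} \approx -0.98693$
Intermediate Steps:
$L = 973$ ($L = -987 + 1960 = 973$)
$- \frac{1768}{L} + \frac{3538}{4262} = - \frac{1768}{973} + \frac{3538}{4262} = \left(-1768\right) \frac{1}{973} + 3538 \cdot \frac{1}{4262} = - \frac{1768}{973} + \frac{1769}{2131} = - \frac{2046371}{2073463}$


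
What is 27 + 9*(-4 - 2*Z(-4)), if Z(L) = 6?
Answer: -117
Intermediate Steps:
27 + 9*(-4 - 2*Z(-4)) = 27 + 9*(-4 - 2*6) = 27 + 9*(-4 - 12) = 27 + 9*(-16) = 27 - 144 = -117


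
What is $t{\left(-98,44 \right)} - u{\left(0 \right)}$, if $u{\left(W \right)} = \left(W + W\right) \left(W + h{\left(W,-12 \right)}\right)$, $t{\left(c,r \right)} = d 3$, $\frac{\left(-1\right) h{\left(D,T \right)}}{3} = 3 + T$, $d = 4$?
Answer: $12$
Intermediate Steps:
$h{\left(D,T \right)} = -9 - 3 T$ ($h{\left(D,T \right)} = - 3 \left(3 + T\right) = -9 - 3 T$)
$t{\left(c,r \right)} = 12$ ($t{\left(c,r \right)} = 4 \cdot 3 = 12$)
$u{\left(W \right)} = 2 W \left(27 + W\right)$ ($u{\left(W \right)} = \left(W + W\right) \left(W - -27\right) = 2 W \left(W + \left(-9 + 36\right)\right) = 2 W \left(W + 27\right) = 2 W \left(27 + W\right)$)
$t{\left(-98,44 \right)} - u{\left(0 \right)} = 12 - 2 \cdot 0 \left(27 + 0\right) = 12 - 2 \cdot 0 \cdot 27 = 12 - 0 = 12 + 0 = 12$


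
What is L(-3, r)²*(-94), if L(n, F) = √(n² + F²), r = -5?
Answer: -3196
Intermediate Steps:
L(n, F) = √(F² + n²)
L(-3, r)²*(-94) = (√((-5)² + (-3)²))²*(-94) = (√(25 + 9))²*(-94) = (√34)²*(-94) = 34*(-94) = -3196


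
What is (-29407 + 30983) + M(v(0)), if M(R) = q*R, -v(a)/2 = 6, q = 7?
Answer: 1492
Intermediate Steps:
v(a) = -12 (v(a) = -2*6 = -12)
M(R) = 7*R
(-29407 + 30983) + M(v(0)) = (-29407 + 30983) + 7*(-12) = 1576 - 84 = 1492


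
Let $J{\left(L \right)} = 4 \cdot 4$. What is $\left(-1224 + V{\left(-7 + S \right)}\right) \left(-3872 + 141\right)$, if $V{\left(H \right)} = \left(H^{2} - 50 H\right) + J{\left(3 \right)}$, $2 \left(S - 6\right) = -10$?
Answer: $3253432$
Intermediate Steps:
$S = 1$ ($S = 6 + \frac{1}{2} \left(-10\right) = 6 - 5 = 1$)
$J{\left(L \right)} = 16$
$V{\left(H \right)} = 16 + H^{2} - 50 H$ ($V{\left(H \right)} = \left(H^{2} - 50 H\right) + 16 = 16 + H^{2} - 50 H$)
$\left(-1224 + V{\left(-7 + S \right)}\right) \left(-3872 + 141\right) = \left(-1224 + \left(16 + \left(-7 + 1\right)^{2} - 50 \left(-7 + 1\right)\right)\right) \left(-3872 + 141\right) = \left(-1224 + \left(16 + \left(-6\right)^{2} - -300\right)\right) \left(-3731\right) = \left(-1224 + \left(16 + 36 + 300\right)\right) \left(-3731\right) = \left(-1224 + 352\right) \left(-3731\right) = \left(-872\right) \left(-3731\right) = 3253432$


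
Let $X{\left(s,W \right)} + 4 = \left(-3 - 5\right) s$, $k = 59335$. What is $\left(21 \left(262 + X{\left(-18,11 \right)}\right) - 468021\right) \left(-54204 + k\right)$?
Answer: $-2358099849$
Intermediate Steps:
$X{\left(s,W \right)} = -4 - 8 s$ ($X{\left(s,W \right)} = -4 + \left(-3 - 5\right) s = -4 - 8 s$)
$\left(21 \left(262 + X{\left(-18,11 \right)}\right) - 468021\right) \left(-54204 + k\right) = \left(21 \left(262 - -140\right) - 468021\right) \left(-54204 + 59335\right) = \left(21 \left(262 + \left(-4 + 144\right)\right) - 468021\right) 5131 = \left(21 \left(262 + 140\right) - 468021\right) 5131 = \left(21 \cdot 402 - 468021\right) 5131 = \left(8442 - 468021\right) 5131 = \left(-459579\right) 5131 = -2358099849$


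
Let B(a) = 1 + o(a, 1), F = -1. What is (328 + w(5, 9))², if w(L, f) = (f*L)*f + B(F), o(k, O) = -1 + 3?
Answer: 541696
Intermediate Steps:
o(k, O) = 2
B(a) = 3 (B(a) = 1 + 2 = 3)
w(L, f) = 3 + L*f² (w(L, f) = (f*L)*f + 3 = (L*f)*f + 3 = L*f² + 3 = 3 + L*f²)
(328 + w(5, 9))² = (328 + (3 + 5*9²))² = (328 + (3 + 5*81))² = (328 + (3 + 405))² = (328 + 408)² = 736² = 541696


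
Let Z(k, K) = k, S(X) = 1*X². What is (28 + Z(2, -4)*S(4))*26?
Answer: 1560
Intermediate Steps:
S(X) = X²
(28 + Z(2, -4)*S(4))*26 = (28 + 2*4²)*26 = (28 + 2*16)*26 = (28 + 32)*26 = 60*26 = 1560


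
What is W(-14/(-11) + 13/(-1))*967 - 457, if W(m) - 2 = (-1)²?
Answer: 2444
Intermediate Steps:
W(m) = 3 (W(m) = 2 + (-1)² = 2 + 1 = 3)
W(-14/(-11) + 13/(-1))*967 - 457 = 3*967 - 457 = 2901 - 457 = 2444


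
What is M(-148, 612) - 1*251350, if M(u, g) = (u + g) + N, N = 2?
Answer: -250884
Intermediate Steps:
M(u, g) = 2 + g + u (M(u, g) = (u + g) + 2 = (g + u) + 2 = 2 + g + u)
M(-148, 612) - 1*251350 = (2 + 612 - 148) - 1*251350 = 466 - 251350 = -250884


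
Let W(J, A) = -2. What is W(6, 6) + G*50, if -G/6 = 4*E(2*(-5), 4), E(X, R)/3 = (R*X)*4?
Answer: 575998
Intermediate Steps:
E(X, R) = 12*R*X (E(X, R) = 3*((R*X)*4) = 3*(4*R*X) = 12*R*X)
G = 11520 (G = -24*12*4*(2*(-5)) = -24*12*4*(-10) = -24*(-480) = -6*(-1920) = 11520)
W(6, 6) + G*50 = -2 + 11520*50 = -2 + 576000 = 575998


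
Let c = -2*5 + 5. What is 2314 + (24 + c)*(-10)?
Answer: 2124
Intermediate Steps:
c = -5 (c = -10 + 5 = -5)
2314 + (24 + c)*(-10) = 2314 + (24 - 5)*(-10) = 2314 + 19*(-10) = 2314 - 190 = 2124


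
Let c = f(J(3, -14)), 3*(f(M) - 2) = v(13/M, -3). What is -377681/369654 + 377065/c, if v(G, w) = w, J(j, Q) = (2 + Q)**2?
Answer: 139383207829/369654 ≈ 3.7706e+5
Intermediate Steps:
f(M) = 1 (f(M) = 2 + (1/3)*(-3) = 2 - 1 = 1)
c = 1
-377681/369654 + 377065/c = -377681/369654 + 377065/1 = -377681*1/369654 + 377065*1 = -377681/369654 + 377065 = 139383207829/369654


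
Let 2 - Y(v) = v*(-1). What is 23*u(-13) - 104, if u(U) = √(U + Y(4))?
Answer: -104 + 23*I*√7 ≈ -104.0 + 60.852*I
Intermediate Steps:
Y(v) = 2 + v (Y(v) = 2 - v*(-1) = 2 - (-1)*v = 2 + v)
u(U) = √(6 + U) (u(U) = √(U + (2 + 4)) = √(U + 6) = √(6 + U))
23*u(-13) - 104 = 23*√(6 - 13) - 104 = 23*√(-7) - 104 = 23*(I*√7) - 104 = 23*I*√7 - 104 = -104 + 23*I*√7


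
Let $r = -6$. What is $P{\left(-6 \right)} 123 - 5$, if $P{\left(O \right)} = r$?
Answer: $-743$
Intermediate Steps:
$P{\left(O \right)} = -6$
$P{\left(-6 \right)} 123 - 5 = \left(-6\right) 123 - 5 = -738 - 5 = -743$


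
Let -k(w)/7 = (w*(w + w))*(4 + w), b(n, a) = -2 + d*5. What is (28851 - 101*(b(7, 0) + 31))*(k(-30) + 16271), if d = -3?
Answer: 9434788627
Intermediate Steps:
b(n, a) = -17 (b(n, a) = -2 - 3*5 = -2 - 15 = -17)
k(w) = -14*w**2*(4 + w) (k(w) = -7*w*(w + w)*(4 + w) = -7*w*(2*w)*(4 + w) = -7*2*w**2*(4 + w) = -14*w**2*(4 + w))
(28851 - 101*(b(7, 0) + 31))*(k(-30) + 16271) = (28851 - 101*(-17 + 31))*(14*(-30)**2*(-4 - 1*(-30)) + 16271) = (28851 - 101*14)*(14*900*(-4 + 30) + 16271) = (28851 - 1414)*(14*900*26 + 16271) = 27437*(327600 + 16271) = 27437*343871 = 9434788627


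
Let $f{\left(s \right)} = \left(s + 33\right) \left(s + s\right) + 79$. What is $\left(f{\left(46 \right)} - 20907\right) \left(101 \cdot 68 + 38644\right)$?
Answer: $-617142720$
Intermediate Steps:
$f{\left(s \right)} = 79 + 2 s \left(33 + s\right)$ ($f{\left(s \right)} = \left(33 + s\right) 2 s + 79 = 2 s \left(33 + s\right) + 79 = 79 + 2 s \left(33 + s\right)$)
$\left(f{\left(46 \right)} - 20907\right) \left(101 \cdot 68 + 38644\right) = \left(\left(79 + 2 \cdot 46^{2} + 66 \cdot 46\right) - 20907\right) \left(101 \cdot 68 + 38644\right) = \left(\left(79 + 2 \cdot 2116 + 3036\right) - 20907\right) \left(6868 + 38644\right) = \left(\left(79 + 4232 + 3036\right) - 20907\right) 45512 = \left(7347 - 20907\right) 45512 = \left(-13560\right) 45512 = -617142720$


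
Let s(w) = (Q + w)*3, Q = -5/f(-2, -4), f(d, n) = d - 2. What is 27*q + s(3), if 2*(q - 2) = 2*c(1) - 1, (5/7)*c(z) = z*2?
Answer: 2577/20 ≈ 128.85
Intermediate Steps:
c(z) = 14*z/5 (c(z) = 7*(z*2)/5 = 7*(2*z)/5 = 14*z/5)
f(d, n) = -2 + d
Q = 5/4 (Q = -5/(-2 - 2) = -5/(-4) = -5*(-¼) = 5/4 ≈ 1.2500)
q = 43/10 (q = 2 + (2*((14/5)*1) - 1)/2 = 2 + (2*(14/5) - 1)/2 = 2 + (28/5 - 1)/2 = 2 + (½)*(23/5) = 2 + 23/10 = 43/10 ≈ 4.3000)
s(w) = 15/4 + 3*w (s(w) = (5/4 + w)*3 = 15/4 + 3*w)
27*q + s(3) = 27*(43/10) + (15/4 + 3*3) = 1161/10 + (15/4 + 9) = 1161/10 + 51/4 = 2577/20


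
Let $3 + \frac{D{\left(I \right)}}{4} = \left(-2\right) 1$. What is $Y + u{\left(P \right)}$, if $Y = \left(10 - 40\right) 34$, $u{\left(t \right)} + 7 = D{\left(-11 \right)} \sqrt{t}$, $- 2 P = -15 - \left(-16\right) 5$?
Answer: $-1027 - 10 i \sqrt{130} \approx -1027.0 - 114.02 i$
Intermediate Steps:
$P = - \frac{65}{2}$ ($P = - \frac{-15 - \left(-16\right) 5}{2} = - \frac{-15 - -80}{2} = - \frac{-15 + 80}{2} = \left(- \frac{1}{2}\right) 65 = - \frac{65}{2} \approx -32.5$)
$D{\left(I \right)} = -20$ ($D{\left(I \right)} = -12 + 4 \left(\left(-2\right) 1\right) = -12 + 4 \left(-2\right) = -12 - 8 = -20$)
$u{\left(t \right)} = -7 - 20 \sqrt{t}$
$Y = -1020$ ($Y = \left(-30\right) 34 = -1020$)
$Y + u{\left(P \right)} = -1020 - \left(7 + 20 \sqrt{- \frac{65}{2}}\right) = -1020 - \left(7 + 20 \frac{i \sqrt{130}}{2}\right) = -1020 - \left(7 + 10 i \sqrt{130}\right) = -1027 - 10 i \sqrt{130}$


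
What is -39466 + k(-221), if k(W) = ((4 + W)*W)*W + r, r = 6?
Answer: -10637957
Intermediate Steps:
k(W) = 6 + W**2*(4 + W) (k(W) = ((4 + W)*W)*W + 6 = (W*(4 + W))*W + 6 = W**2*(4 + W) + 6 = 6 + W**2*(4 + W))
-39466 + k(-221) = -39466 + (6 + (-221)**3 + 4*(-221)**2) = -39466 + (6 - 10793861 + 4*48841) = -39466 + (6 - 10793861 + 195364) = -39466 - 10598491 = -10637957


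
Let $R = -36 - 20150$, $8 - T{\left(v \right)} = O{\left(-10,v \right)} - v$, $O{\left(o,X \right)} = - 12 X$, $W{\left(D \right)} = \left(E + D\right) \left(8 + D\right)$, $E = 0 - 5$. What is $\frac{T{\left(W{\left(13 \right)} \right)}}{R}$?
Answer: $- \frac{1096}{10093} \approx -0.10859$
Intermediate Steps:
$E = -5$ ($E = 0 - 5 = -5$)
$W{\left(D \right)} = \left(-5 + D\right) \left(8 + D\right)$
$T{\left(v \right)} = 8 + 13 v$ ($T{\left(v \right)} = 8 - \left(- 12 v - v\right) = 8 - - 13 v = 8 + 13 v$)
$R = -20186$ ($R = -36 - 20150 = -20186$)
$\frac{T{\left(W{\left(13 \right)} \right)}}{R} = \frac{8 + 13 \left(-40 + 13^{2} + 3 \cdot 13\right)}{-20186} = \left(8 + 13 \left(-40 + 169 + 39\right)\right) \left(- \frac{1}{20186}\right) = \left(8 + 13 \cdot 168\right) \left(- \frac{1}{20186}\right) = \left(8 + 2184\right) \left(- \frac{1}{20186}\right) = 2192 \left(- \frac{1}{20186}\right) = - \frac{1096}{10093}$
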